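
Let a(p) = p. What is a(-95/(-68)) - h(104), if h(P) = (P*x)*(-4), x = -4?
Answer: -113057/68 ≈ -1662.6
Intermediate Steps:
h(P) = 16*P (h(P) = (P*(-4))*(-4) = -4*P*(-4) = 16*P)
a(-95/(-68)) - h(104) = -95/(-68) - 16*104 = -95*(-1/68) - 1*1664 = 95/68 - 1664 = -113057/68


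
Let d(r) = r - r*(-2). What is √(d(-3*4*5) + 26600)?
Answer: 2*√6605 ≈ 162.54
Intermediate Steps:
d(r) = 3*r (d(r) = r - (-2)*r = r + 2*r = 3*r)
√(d(-3*4*5) + 26600) = √(3*(-3*4*5) + 26600) = √(3*(-12*5) + 26600) = √(3*(-60) + 26600) = √(-180 + 26600) = √26420 = 2*√6605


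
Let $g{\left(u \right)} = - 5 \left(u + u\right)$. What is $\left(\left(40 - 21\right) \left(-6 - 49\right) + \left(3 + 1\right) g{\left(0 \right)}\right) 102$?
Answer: $-106590$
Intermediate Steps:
$g{\left(u \right)} = - 10 u$ ($g{\left(u \right)} = - 5 \cdot 2 u = - 10 u$)
$\left(\left(40 - 21\right) \left(-6 - 49\right) + \left(3 + 1\right) g{\left(0 \right)}\right) 102 = \left(\left(40 - 21\right) \left(-6 - 49\right) + \left(3 + 1\right) \left(\left(-10\right) 0\right)\right) 102 = \left(19 \left(-6 - 49\right) + 4 \cdot 0\right) 102 = \left(19 \left(-55\right) + 0\right) 102 = \left(-1045 + 0\right) 102 = \left(-1045\right) 102 = -106590$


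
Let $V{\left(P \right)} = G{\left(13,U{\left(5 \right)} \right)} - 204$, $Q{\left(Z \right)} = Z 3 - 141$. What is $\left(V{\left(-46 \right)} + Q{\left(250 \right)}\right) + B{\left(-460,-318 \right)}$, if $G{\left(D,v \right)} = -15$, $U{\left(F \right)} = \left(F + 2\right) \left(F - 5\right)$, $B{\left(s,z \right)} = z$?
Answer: $72$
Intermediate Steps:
$U{\left(F \right)} = \left(-5 + F\right) \left(2 + F\right)$ ($U{\left(F \right)} = \left(2 + F\right) \left(-5 + F\right) = \left(-5 + F\right) \left(2 + F\right)$)
$Q{\left(Z \right)} = -141 + 3 Z$ ($Q{\left(Z \right)} = 3 Z - 141 = -141 + 3 Z$)
$V{\left(P \right)} = -219$ ($V{\left(P \right)} = -15 - 204 = -219$)
$\left(V{\left(-46 \right)} + Q{\left(250 \right)}\right) + B{\left(-460,-318 \right)} = \left(-219 + \left(-141 + 3 \cdot 250\right)\right) - 318 = \left(-219 + \left(-141 + 750\right)\right) - 318 = \left(-219 + 609\right) - 318 = 390 - 318 = 72$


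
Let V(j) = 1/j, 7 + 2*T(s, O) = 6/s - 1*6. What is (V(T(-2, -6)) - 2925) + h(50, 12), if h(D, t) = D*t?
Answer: -18601/8 ≈ -2325.1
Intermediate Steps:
T(s, O) = -13/2 + 3/s (T(s, O) = -7/2 + (6/s - 1*6)/2 = -7/2 + (6/s - 6)/2 = -7/2 + (-6 + 6/s)/2 = -7/2 + (-3 + 3/s) = -13/2 + 3/s)
(V(T(-2, -6)) - 2925) + h(50, 12) = (1/(-13/2 + 3/(-2)) - 2925) + 50*12 = (1/(-13/2 + 3*(-½)) - 2925) + 600 = (1/(-13/2 - 3/2) - 2925) + 600 = (1/(-8) - 2925) + 600 = (-⅛ - 2925) + 600 = -23401/8 + 600 = -18601/8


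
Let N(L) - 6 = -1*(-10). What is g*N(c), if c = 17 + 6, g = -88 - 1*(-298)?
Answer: 3360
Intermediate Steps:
g = 210 (g = -88 + 298 = 210)
c = 23
N(L) = 16 (N(L) = 6 - 1*(-10) = 6 + 10 = 16)
g*N(c) = 210*16 = 3360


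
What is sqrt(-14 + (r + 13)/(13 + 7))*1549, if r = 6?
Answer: 4647*I*sqrt(145)/10 ≈ 5595.7*I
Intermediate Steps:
sqrt(-14 + (r + 13)/(13 + 7))*1549 = sqrt(-14 + (6 + 13)/(13 + 7))*1549 = sqrt(-14 + 19/20)*1549 = sqrt(-261/20)*1549 = (3*I*sqrt(145)/10)*1549 = 4647*I*sqrt(145)/10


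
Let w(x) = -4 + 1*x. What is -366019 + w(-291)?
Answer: -366314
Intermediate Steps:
w(x) = -4 + x
-366019 + w(-291) = -366019 + (-4 - 291) = -366019 - 295 = -366314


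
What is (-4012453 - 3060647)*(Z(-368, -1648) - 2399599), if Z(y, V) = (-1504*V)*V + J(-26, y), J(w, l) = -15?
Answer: 28908603025713000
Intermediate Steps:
Z(y, V) = -15 - 1504*V² (Z(y, V) = (-1504*V)*V - 15 = -1504*V² - 15 = -15 - 1504*V²)
(-4012453 - 3060647)*(Z(-368, -1648) - 2399599) = (-4012453 - 3060647)*((-15 - 1504*(-1648)²) - 2399599) = -7073100*((-15 - 1504*2715904) - 2399599) = -7073100*((-15 - 4084719616) - 2399599) = -7073100*(-4084719631 - 2399599) = -7073100*(-4087119230) = 28908603025713000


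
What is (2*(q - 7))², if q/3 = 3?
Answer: 16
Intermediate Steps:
q = 9 (q = 3*3 = 9)
(2*(q - 7))² = (2*(9 - 7))² = (2*2)² = 4² = 16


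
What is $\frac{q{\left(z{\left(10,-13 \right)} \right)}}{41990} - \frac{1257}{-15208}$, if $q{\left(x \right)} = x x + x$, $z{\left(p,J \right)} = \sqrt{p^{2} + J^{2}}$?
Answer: $\frac{28436191}{319291960} + \frac{\sqrt{269}}{41990} \approx 0.089451$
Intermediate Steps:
$z{\left(p,J \right)} = \sqrt{J^{2} + p^{2}}$
$q{\left(x \right)} = x + x^{2}$ ($q{\left(x \right)} = x^{2} + x = x + x^{2}$)
$\frac{q{\left(z{\left(10,-13 \right)} \right)}}{41990} - \frac{1257}{-15208} = \frac{\sqrt{\left(-13\right)^{2} + 10^{2}} \left(1 + \sqrt{\left(-13\right)^{2} + 10^{2}}\right)}{41990} - \frac{1257}{-15208} = \sqrt{169 + 100} \left(1 + \sqrt{169 + 100}\right) \frac{1}{41990} - - \frac{1257}{15208} = \sqrt{269} \left(1 + \sqrt{269}\right) \frac{1}{41990} + \frac{1257}{15208} = \frac{\sqrt{269} \left(1 + \sqrt{269}\right)}{41990} + \frac{1257}{15208} = \frac{1257}{15208} + \frac{\sqrt{269} \left(1 + \sqrt{269}\right)}{41990}$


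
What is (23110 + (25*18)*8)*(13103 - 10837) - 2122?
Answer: 60522738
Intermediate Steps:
(23110 + (25*18)*8)*(13103 - 10837) - 2122 = (23110 + 450*8)*2266 - 2122 = (23110 + 3600)*2266 - 2122 = 26710*2266 - 2122 = 60524860 - 2122 = 60522738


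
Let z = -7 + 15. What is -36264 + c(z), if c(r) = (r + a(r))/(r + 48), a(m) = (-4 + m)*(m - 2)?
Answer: -253844/7 ≈ -36263.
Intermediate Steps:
a(m) = (-4 + m)*(-2 + m)
z = 8
c(r) = (8 + r**2 - 5*r)/(48 + r) (c(r) = (r + (8 + r**2 - 6*r))/(r + 48) = (8 + r**2 - 5*r)/(48 + r))
-36264 + c(z) = -36264 + (8 + 8**2 - 5*8)/(48 + 8) = -36264 + (8 + 64 - 40)/56 = -36264 + (1/56)*32 = -36264 + 4/7 = -253844/7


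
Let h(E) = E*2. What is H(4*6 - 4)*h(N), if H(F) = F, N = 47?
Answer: 1880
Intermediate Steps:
h(E) = 2*E
H(4*6 - 4)*h(N) = (4*6 - 4)*(2*47) = (24 - 4)*94 = 20*94 = 1880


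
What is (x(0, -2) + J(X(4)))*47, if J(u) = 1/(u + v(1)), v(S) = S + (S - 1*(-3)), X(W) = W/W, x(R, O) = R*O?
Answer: 47/6 ≈ 7.8333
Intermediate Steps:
x(R, O) = O*R
X(W) = 1
v(S) = 3 + 2*S (v(S) = S + (S + 3) = S + (3 + S) = 3 + 2*S)
J(u) = 1/(5 + u) (J(u) = 1/(u + (3 + 2*1)) = 1/(u + (3 + 2)) = 1/(u + 5) = 1/(5 + u))
(x(0, -2) + J(X(4)))*47 = (-2*0 + 1/(5 + 1))*47 = (0 + 1/6)*47 = (1/6)*47 = 47/6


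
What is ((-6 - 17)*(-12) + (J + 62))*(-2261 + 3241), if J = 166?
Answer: 493920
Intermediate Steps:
((-6 - 17)*(-12) + (J + 62))*(-2261 + 3241) = ((-6 - 17)*(-12) + (166 + 62))*(-2261 + 3241) = (-23*(-12) + 228)*980 = (276 + 228)*980 = 504*980 = 493920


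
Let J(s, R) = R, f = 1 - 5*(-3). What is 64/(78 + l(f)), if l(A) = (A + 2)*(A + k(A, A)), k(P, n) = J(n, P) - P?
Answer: 32/183 ≈ 0.17486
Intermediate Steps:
f = 16 (f = 1 + 15 = 16)
k(P, n) = 0 (k(P, n) = P - P = 0)
l(A) = A*(2 + A) (l(A) = (A + 2)*(A + 0) = (2 + A)*A = A*(2 + A))
64/(78 + l(f)) = 64/(78 + 16*(2 + 16)) = 64/(78 + 16*18) = 64/(78 + 288) = 64/366 = 64*(1/366) = 32/183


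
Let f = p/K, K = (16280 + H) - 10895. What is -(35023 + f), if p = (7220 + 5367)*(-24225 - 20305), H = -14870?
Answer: -178538453/1897 ≈ -94116.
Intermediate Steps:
K = -9485 (K = (16280 - 14870) - 10895 = 1410 - 10895 = -9485)
p = -560499110 (p = 12587*(-44530) = -560499110)
f = 112099822/1897 (f = -560499110/(-9485) = -560499110*(-1/9485) = 112099822/1897 ≈ 59093.)
-(35023 + f) = -(35023 + 112099822/1897) = -1*178538453/1897 = -178538453/1897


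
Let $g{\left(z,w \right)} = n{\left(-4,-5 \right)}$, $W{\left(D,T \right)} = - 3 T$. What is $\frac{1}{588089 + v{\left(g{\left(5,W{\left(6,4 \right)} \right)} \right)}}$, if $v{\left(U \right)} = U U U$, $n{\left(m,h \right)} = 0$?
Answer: $\frac{1}{588089} \approx 1.7004 \cdot 10^{-6}$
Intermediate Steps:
$g{\left(z,w \right)} = 0$
$v{\left(U \right)} = U^{3}$ ($v{\left(U \right)} = U^{2} U = U^{3}$)
$\frac{1}{588089 + v{\left(g{\left(5,W{\left(6,4 \right)} \right)} \right)}} = \frac{1}{588089 + 0^{3}} = \frac{1}{588089 + 0} = \frac{1}{588089}$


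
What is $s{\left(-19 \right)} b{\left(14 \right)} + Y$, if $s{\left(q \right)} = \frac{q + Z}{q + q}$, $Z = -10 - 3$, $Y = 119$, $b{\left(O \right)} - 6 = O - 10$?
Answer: $\frac{2421}{19} \approx 127.42$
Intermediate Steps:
$b{\left(O \right)} = -4 + O$ ($b{\left(O \right)} = 6 + \left(O - 10\right) = 6 + \left(-10 + O\right) = -4 + O$)
$Z = -13$
$s{\left(q \right)} = \frac{-13 + q}{2 q}$ ($s{\left(q \right)} = \frac{q - 13}{q + q} = \frac{-13 + q}{2 q}$)
$s{\left(-19 \right)} b{\left(14 \right)} + Y = \frac{-13 - 19}{2 \left(-19\right)} \left(-4 + 14\right) + 119 = \frac{1}{2} \left(- \frac{1}{19}\right) \left(-32\right) 10 + 119 = \frac{16}{19} \cdot 10 + 119 = \frac{160}{19} + 119 = \frac{2421}{19}$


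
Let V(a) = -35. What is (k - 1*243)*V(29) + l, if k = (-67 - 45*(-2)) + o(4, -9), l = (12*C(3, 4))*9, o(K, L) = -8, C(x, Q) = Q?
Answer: 8412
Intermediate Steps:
l = 432 (l = (12*4)*9 = 48*9 = 432)
k = 15 (k = (-67 - 45*(-2)) - 8 = (-67 + 90) - 8 = 23 - 8 = 15)
(k - 1*243)*V(29) + l = (15 - 1*243)*(-35) + 432 = (15 - 243)*(-35) + 432 = -228*(-35) + 432 = 7980 + 432 = 8412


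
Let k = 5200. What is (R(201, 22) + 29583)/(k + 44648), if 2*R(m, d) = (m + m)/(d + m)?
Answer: 1099535/1852684 ≈ 0.59348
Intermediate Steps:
R(m, d) = m/(d + m) (R(m, d) = ((m + m)/(d + m))/2 = ((2*m)/(d + m))/2 = (2*m/(d + m))/2 = m/(d + m))
(R(201, 22) + 29583)/(k + 44648) = (201/(22 + 201) + 29583)/(5200 + 44648) = (201/223 + 29583)/49848 = (201*(1/223) + 29583)*(1/49848) = (201/223 + 29583)*(1/49848) = (6597210/223)*(1/49848) = 1099535/1852684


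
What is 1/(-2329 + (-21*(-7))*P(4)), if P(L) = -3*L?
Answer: -1/4093 ≈ -0.00024432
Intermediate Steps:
1/(-2329 + (-21*(-7))*P(4)) = 1/(-2329 + (-21*(-7))*(-3*4)) = 1/(-2329 + 147*(-12)) = 1/(-2329 - 1764) = 1/(-4093) = -1/4093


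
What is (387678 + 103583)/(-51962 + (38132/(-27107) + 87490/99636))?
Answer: -663406972979286/70171057388273 ≈ -9.4541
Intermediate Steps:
(387678 + 103583)/(-51962 + (38132/(-27107) + 87490/99636)) = 491261/(-51962 + (38132*(-1/27107) + 87490*(1/99636))) = 491261/(-51962 + (-38132/27107 + 43745/49818)) = 491261/(-51962 - 713864261/1350416526) = 491261/(-70171057388273/1350416526) = 491261*(-1350416526/70171057388273) = -663406972979286/70171057388273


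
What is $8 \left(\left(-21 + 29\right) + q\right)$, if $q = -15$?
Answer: $-56$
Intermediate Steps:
$8 \left(\left(-21 + 29\right) + q\right) = 8 \left(\left(-21 + 29\right) - 15\right) = 8 \left(8 - 15\right) = 8 \left(-7\right) = -56$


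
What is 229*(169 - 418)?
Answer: -57021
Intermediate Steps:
229*(169 - 418) = 229*(-249) = -57021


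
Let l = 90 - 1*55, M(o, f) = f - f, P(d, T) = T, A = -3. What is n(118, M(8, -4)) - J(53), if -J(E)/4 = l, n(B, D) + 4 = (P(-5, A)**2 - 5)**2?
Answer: 152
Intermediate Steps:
M(o, f) = 0
l = 35 (l = 90 - 55 = 35)
n(B, D) = 12 (n(B, D) = -4 + ((-3)**2 - 5)**2 = -4 + (9 - 5)**2 = -4 + 4**2 = -4 + 16 = 12)
J(E) = -140 (J(E) = -4*35 = -140)
n(118, M(8, -4)) - J(53) = 12 - 1*(-140) = 12 + 140 = 152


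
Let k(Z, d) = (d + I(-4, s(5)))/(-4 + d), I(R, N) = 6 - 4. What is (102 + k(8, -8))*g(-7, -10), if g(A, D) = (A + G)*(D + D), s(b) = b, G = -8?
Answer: 30750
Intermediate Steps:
g(A, D) = 2*D*(-8 + A) (g(A, D) = (A - 8)*(D + D) = (-8 + A)*(2*D) = 2*D*(-8 + A))
I(R, N) = 2
k(Z, d) = (2 + d)/(-4 + d) (k(Z, d) = (d + 2)/(-4 + d) = (2 + d)/(-4 + d))
(102 + k(8, -8))*g(-7, -10) = (102 + (2 - 8)/(-4 - 8))*(2*(-10)*(-8 - 7)) = (102 - 6/(-12))*(2*(-10)*(-15)) = (102 - 1/12*(-6))*300 = (102 + ½)*300 = (205/2)*300 = 30750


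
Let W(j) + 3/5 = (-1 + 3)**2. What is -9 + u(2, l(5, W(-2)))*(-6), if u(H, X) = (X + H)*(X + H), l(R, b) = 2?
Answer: -105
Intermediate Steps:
W(j) = 17/5 (W(j) = -3/5 + (-1 + 3)**2 = -3/5 + 2**2 = -3/5 + 4 = 17/5)
u(H, X) = (H + X)**2 (u(H, X) = (H + X)*(H + X) = (H + X)**2)
-9 + u(2, l(5, W(-2)))*(-6) = -9 + (2 + 2)**2*(-6) = -9 + 4**2*(-6) = -9 + 16*(-6) = -9 - 96 = -105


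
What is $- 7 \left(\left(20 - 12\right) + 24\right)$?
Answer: $-224$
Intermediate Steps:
$- 7 \left(\left(20 - 12\right) + 24\right) = - 7 \left(8 + 24\right) = \left(-7\right) 32 = -224$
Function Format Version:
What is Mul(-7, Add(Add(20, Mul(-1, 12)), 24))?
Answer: -224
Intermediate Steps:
Mul(-7, Add(Add(20, Mul(-1, 12)), 24)) = Mul(-7, Add(Add(20, -12), 24)) = Mul(-7, Add(8, 24)) = Mul(-7, 32) = -224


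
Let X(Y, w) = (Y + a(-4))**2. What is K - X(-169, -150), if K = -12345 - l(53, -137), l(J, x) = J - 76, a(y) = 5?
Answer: -39218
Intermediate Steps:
l(J, x) = -76 + J
K = -12322 (K = -12345 - (-76 + 53) = -12345 - 1*(-23) = -12345 + 23 = -12322)
X(Y, w) = (5 + Y)**2 (X(Y, w) = (Y + 5)**2 = (5 + Y)**2)
K - X(-169, -150) = -12322 - (5 - 169)**2 = -12322 - 1*(-164)**2 = -12322 - 1*26896 = -12322 - 26896 = -39218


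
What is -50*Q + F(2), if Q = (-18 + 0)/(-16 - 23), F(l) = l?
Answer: -274/13 ≈ -21.077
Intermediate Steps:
Q = 6/13 (Q = -18/(-39) = -18*(-1/39) = 6/13 ≈ 0.46154)
-50*Q + F(2) = -50*6/13 + 2 = -300/13 + 2 = -274/13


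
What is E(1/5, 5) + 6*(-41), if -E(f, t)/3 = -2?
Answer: -240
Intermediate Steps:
E(f, t) = 6 (E(f, t) = -3*(-2) = 6)
E(1/5, 5) + 6*(-41) = 6 + 6*(-41) = 6 - 246 = -240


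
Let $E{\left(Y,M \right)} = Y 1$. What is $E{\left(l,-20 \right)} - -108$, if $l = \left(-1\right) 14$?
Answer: $94$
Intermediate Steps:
$l = -14$
$E{\left(Y,M \right)} = Y$
$E{\left(l,-20 \right)} - -108 = -14 - -108 = -14 + 108 = 94$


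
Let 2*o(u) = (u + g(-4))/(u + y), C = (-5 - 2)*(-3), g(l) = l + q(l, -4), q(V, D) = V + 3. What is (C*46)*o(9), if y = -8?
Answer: 1932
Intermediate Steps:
q(V, D) = 3 + V
g(l) = 3 + 2*l (g(l) = l + (3 + l) = 3 + 2*l)
C = 21 (C = -7*(-3) = 21)
o(u) = (-5 + u)/(2*(-8 + u)) (o(u) = ((u + (3 + 2*(-4)))/(u - 8))/2 = ((u + (3 - 8))/(-8 + u))/2 = ((u - 5)/(-8 + u))/2 = ((-5 + u)/(-8 + u))/2 = (-5 + u)/(2*(-8 + u)))
(C*46)*o(9) = (21*46)*((-5 + 9)/(2*(-8 + 9))) = 966*((1/2)*4/1) = 966*((1/2)*1*4) = 966*2 = 1932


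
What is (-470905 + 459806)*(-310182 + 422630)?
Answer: -1248060352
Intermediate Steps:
(-470905 + 459806)*(-310182 + 422630) = -11099*112448 = -1248060352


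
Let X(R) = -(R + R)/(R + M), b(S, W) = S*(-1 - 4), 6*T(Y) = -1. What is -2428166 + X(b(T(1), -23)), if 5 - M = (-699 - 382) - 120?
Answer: -17582350016/7241 ≈ -2.4282e+6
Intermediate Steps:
T(Y) = -⅙ (T(Y) = (⅙)*(-1) = -⅙)
M = 1206 (M = 5 - ((-699 - 382) - 120) = 5 - (-1081 - 120) = 5 - 1*(-1201) = 5 + 1201 = 1206)
b(S, W) = -5*S (b(S, W) = S*(-5) = -5*S)
X(R) = -2*R/(1206 + R) (X(R) = -(R + R)/(R + 1206) = -2*R/(1206 + R))
-2428166 + X(b(T(1), -23)) = -2428166 - 2*(-5*(-⅙))/(1206 - 5*(-⅙)) = -2428166 - 2*⅚/(1206 + ⅚) = -2428166 - 2*⅚/7241/6 = -2428166 - 2*⅚*6/7241 = -2428166 - 10/7241 = -17582350016/7241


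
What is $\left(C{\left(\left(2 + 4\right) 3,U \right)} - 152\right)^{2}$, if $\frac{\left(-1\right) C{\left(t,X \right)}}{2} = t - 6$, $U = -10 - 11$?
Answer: $30976$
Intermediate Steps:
$U = -21$ ($U = -10 - 11 = -21$)
$C{\left(t,X \right)} = 12 - 2 t$ ($C{\left(t,X \right)} = - 2 \left(t - 6\right) = - 2 \left(-6 + t\right) = 12 - 2 t$)
$\left(C{\left(\left(2 + 4\right) 3,U \right)} - 152\right)^{2} = \left(\left(12 - 2 \left(2 + 4\right) 3\right) - 152\right)^{2} = \left(\left(12 - 2 \cdot 6 \cdot 3\right) - 152\right)^{2} = \left(\left(12 - 36\right) - 152\right)^{2} = \left(-24 - 152\right)^{2} = \left(-176\right)^{2} = 30976$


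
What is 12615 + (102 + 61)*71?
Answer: 24188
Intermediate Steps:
12615 + (102 + 61)*71 = 12615 + 163*71 = 12615 + 11573 = 24188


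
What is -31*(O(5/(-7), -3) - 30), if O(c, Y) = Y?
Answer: 1023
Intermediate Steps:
-31*(O(5/(-7), -3) - 30) = -31*(-3 - 30) = -31*(-33) = 1023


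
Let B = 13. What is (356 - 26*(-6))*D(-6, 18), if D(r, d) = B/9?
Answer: 6656/9 ≈ 739.56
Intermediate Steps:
D(r, d) = 13/9
(356 - 26*(-6))*D(-6, 18) = (356 - 26*(-6))*(13/9) = (356 + 156)*(13/9) = 512*(13/9) = 6656/9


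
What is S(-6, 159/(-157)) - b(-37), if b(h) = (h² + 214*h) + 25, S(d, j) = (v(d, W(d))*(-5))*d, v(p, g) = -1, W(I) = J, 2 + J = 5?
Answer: 6494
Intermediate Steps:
J = 3 (J = -2 + 5 = 3)
W(I) = 3
S(d, j) = 5*d (S(d, j) = (-1*(-5))*d = 5*d)
b(h) = 25 + h² + 214*h
S(-6, 159/(-157)) - b(-37) = 5*(-6) - (25 + (-37)² + 214*(-37)) = -30 - (25 + 1369 - 7918) = -30 - 1*(-6524) = -30 + 6524 = 6494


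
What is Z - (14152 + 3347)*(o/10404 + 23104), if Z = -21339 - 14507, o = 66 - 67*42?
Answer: -116850826681/289 ≈ -4.0433e+8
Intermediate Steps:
o = -2748 (o = 66 - 2814 = -2748)
Z = -35846
Z - (14152 + 3347)*(o/10404 + 23104) = -35846 - (14152 + 3347)*(-2748/10404 + 23104) = -35846 - 17499*(-2748*1/10404 + 23104) = -35846 - 17499*(-229/867 + 23104) = -35846 - 17499*20030939/867 = -35846 - 1*116840467187/289 = -35846 - 116840467187/289 = -116850826681/289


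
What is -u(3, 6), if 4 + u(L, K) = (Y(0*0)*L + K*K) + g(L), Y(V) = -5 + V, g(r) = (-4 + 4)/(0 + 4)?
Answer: -17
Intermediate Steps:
g(r) = 0 (g(r) = 0/4 = 0*(¼) = 0)
u(L, K) = -4 + K² - 5*L (u(L, K) = -4 + (((-5 + 0*0)*L + K*K) + 0) = -4 + (((-5 + 0)*L + K²) + 0) = -4 + ((-5*L + K²) + 0) = -4 + ((K² - 5*L) + 0) = -4 + (K² - 5*L) = -4 + K² - 5*L)
-u(3, 6) = -(-4 + 6² - 5*3) = -(-4 + 36 - 15) = -1*17 = -17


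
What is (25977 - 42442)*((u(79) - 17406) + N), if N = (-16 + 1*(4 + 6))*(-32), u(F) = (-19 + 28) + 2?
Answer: 283247395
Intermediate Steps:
u(F) = 11 (u(F) = 9 + 2 = 11)
N = 192 (N = (-16 + 1*10)*(-32) = (-16 + 10)*(-32) = -6*(-32) = 192)
(25977 - 42442)*((u(79) - 17406) + N) = (25977 - 42442)*((11 - 17406) + 192) = -16465*(-17395 + 192) = -16465*(-17203) = 283247395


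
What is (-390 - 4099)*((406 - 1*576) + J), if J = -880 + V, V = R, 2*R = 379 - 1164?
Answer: 12950765/2 ≈ 6.4754e+6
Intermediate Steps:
R = -785/2 (R = (379 - 1164)/2 = (1/2)*(-785) = -785/2 ≈ -392.50)
V = -785/2 ≈ -392.50
J = -2545/2 (J = -880 - 785/2 = -2545/2 ≈ -1272.5)
(-390 - 4099)*((406 - 1*576) + J) = (-390 - 4099)*((406 - 1*576) - 2545/2) = -4489*((406 - 576) - 2545/2) = -4489*(-170 - 2545/2) = -4489*(-2885/2) = 12950765/2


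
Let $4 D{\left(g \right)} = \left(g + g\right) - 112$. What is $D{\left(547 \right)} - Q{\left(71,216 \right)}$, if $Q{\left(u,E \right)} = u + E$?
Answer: $- \frac{83}{2} \approx -41.5$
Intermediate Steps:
$D{\left(g \right)} = -28 + \frac{g}{2}$ ($D{\left(g \right)} = \frac{\left(g + g\right) - 112}{4} = \frac{2 g - 112}{4} = \frac{-112 + 2 g}{4} = -28 + \frac{g}{2}$)
$Q{\left(u,E \right)} = E + u$
$D{\left(547 \right)} - Q{\left(71,216 \right)} = \left(-28 + \frac{1}{2} \cdot 547\right) - \left(216 + 71\right) = \left(-28 + \frac{547}{2}\right) - 287 = \frac{491}{2} - 287 = - \frac{83}{2}$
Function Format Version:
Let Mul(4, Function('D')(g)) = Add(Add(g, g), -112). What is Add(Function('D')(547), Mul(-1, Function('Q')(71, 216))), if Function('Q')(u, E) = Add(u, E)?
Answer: Rational(-83, 2) ≈ -41.500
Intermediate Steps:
Function('D')(g) = Add(-28, Mul(Rational(1, 2), g)) (Function('D')(g) = Mul(Rational(1, 4), Add(Add(g, g), -112)) = Mul(Rational(1, 4), Add(Mul(2, g), -112)) = Mul(Rational(1, 4), Add(-112, Mul(2, g))) = Add(-28, Mul(Rational(1, 2), g)))
Function('Q')(u, E) = Add(E, u)
Add(Function('D')(547), Mul(-1, Function('Q')(71, 216))) = Add(Add(-28, Mul(Rational(1, 2), 547)), Mul(-1, Add(216, 71))) = Add(Add(-28, Rational(547, 2)), Mul(-1, 287)) = Add(Rational(491, 2), -287) = Rational(-83, 2)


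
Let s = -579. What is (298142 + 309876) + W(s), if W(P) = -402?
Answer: 607616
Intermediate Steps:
(298142 + 309876) + W(s) = (298142 + 309876) - 402 = 608018 - 402 = 607616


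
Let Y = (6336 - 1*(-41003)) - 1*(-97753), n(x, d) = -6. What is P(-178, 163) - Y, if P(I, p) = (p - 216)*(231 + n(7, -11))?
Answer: -157017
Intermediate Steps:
P(I, p) = -48600 + 225*p (P(I, p) = (p - 216)*(231 - 6) = (-216 + p)*225 = -48600 + 225*p)
Y = 145092 (Y = (6336 + 41003) + 97753 = 47339 + 97753 = 145092)
P(-178, 163) - Y = (-48600 + 225*163) - 1*145092 = (-48600 + 36675) - 145092 = -11925 - 145092 = -157017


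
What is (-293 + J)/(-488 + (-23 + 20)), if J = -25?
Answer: 318/491 ≈ 0.64766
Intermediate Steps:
(-293 + J)/(-488 + (-23 + 20)) = (-293 - 25)/(-488 + (-23 + 20)) = -318/(-488 - 3) = -318/(-491) = -318*(-1/491) = 318/491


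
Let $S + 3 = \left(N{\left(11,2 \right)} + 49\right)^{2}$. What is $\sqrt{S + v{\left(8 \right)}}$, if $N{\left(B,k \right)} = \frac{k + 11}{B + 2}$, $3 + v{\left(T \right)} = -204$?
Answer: $\sqrt{2290} \approx 47.854$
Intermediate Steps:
$v{\left(T \right)} = -207$ ($v{\left(T \right)} = -3 - 204 = -207$)
$N{\left(B,k \right)} = \frac{11 + k}{2 + B}$
$S = 2497$ ($S = -3 + \left(\frac{11 + 2}{2 + 11} + 49\right)^{2} = -3 + \left(\frac{1}{13} \cdot 13 + 49\right)^{2} = -3 + \left(1 + 49\right)^{2} = -3 + 50^{2} = -3 + 2500 = 2497$)
$\sqrt{S + v{\left(8 \right)}} = \sqrt{2497 - 207} = \sqrt{2290}$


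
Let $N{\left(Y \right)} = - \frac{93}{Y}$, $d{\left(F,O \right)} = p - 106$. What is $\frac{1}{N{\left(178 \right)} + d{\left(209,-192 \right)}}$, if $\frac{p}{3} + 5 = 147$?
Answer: $\frac{178}{56867} \approx 0.0031301$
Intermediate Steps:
$p = 426$ ($p = -15 + 3 \cdot 147 = -15 + 441 = 426$)
$d{\left(F,O \right)} = 320$ ($d{\left(F,O \right)} = 426 - 106 = 320$)
$\frac{1}{N{\left(178 \right)} + d{\left(209,-192 \right)}} = \frac{1}{- \frac{93}{178} + 320} = \frac{1}{\frac{56867}{178}} = \frac{178}{56867}$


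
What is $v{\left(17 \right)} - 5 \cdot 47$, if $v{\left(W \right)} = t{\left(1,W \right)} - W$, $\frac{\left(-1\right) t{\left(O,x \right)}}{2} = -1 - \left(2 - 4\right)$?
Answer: $-254$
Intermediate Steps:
$t{\left(O,x \right)} = -2$ ($t{\left(O,x \right)} = - 2 \left(-1 - \left(2 - 4\right)\right) = - 2 \left(-1 - -2\right) = - 2 \left(-1 + 2\right) = \left(-2\right) 1 = -2$)
$v{\left(W \right)} = -2 - W$
$v{\left(17 \right)} - 5 \cdot 47 = \left(-2 - 17\right) - 5 \cdot 47 = \left(-2 - 17\right) - 235 = -19 - 235 = -254$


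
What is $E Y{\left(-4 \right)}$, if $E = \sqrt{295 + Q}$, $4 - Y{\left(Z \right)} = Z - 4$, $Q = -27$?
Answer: $24 \sqrt{67} \approx 196.45$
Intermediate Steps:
$Y{\left(Z \right)} = 8 - Z$ ($Y{\left(Z \right)} = 4 - \left(Z - 4\right) = 4 - \left(-4 + Z\right) = 8 - Z$)
$E = 2 \sqrt{67}$ ($E = \sqrt{295 - 27} = \sqrt{268} = 2 \sqrt{67} \approx 16.371$)
$E Y{\left(-4 \right)} = 2 \sqrt{67} \left(8 - -4\right) = 2 \sqrt{67} \left(8 + 4\right) = 2 \sqrt{67} \cdot 12 = 24 \sqrt{67}$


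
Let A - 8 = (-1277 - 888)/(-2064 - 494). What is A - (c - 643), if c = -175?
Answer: 2115073/2558 ≈ 826.85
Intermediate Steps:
A = 22629/2558 (A = 8 + (-1277 - 888)/(-2064 - 494) = 8 - 2165/(-2558) = 8 - 2165*(-1/2558) = 8 + 2165/2558 = 22629/2558 ≈ 8.8464)
A - (c - 643) = 22629/2558 - (-175 - 643) = 22629/2558 - 1*(-818) = 22629/2558 + 818 = 2115073/2558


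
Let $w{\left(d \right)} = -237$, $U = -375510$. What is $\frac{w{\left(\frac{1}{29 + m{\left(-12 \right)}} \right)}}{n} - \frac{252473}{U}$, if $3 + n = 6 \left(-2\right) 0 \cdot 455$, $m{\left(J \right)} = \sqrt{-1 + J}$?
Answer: $\frac{29917763}{375510} \approx 79.672$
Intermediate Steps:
$n = -3$ ($n = -3 + 6 \left(-2\right) 0 \cdot 455 = -3 + \left(-12\right) 0 \cdot 455 = -3 + 0 \cdot 455 = -3 + 0 = -3$)
$\frac{w{\left(\frac{1}{29 + m{\left(-12 \right)}} \right)}}{n} - \frac{252473}{U} = - \frac{237}{-3} - \frac{252473}{-375510} = \left(-237\right) \left(- \frac{1}{3}\right) - - \frac{252473}{375510} = 79 + \frac{252473}{375510} = \frac{29917763}{375510}$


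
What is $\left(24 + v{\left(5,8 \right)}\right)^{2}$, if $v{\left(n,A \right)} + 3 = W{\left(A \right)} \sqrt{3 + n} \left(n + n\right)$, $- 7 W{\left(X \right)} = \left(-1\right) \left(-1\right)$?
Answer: $\frac{22409}{49} - 120 \sqrt{2} \approx 287.62$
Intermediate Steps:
$W{\left(X \right)} = - \frac{1}{7}$ ($W{\left(X \right)} = - \frac{\left(-1\right) \left(-1\right)}{7} = \left(- \frac{1}{7}\right) 1 = - \frac{1}{7}$)
$v{\left(n,A \right)} = -3 - \frac{2 n \sqrt{3 + n}}{7}$ ($v{\left(n,A \right)} = -3 + - \frac{\sqrt{3 + n}}{7} \left(n + n\right) = -3 + - \frac{\sqrt{3 + n}}{7} \cdot 2 n = -3 - \frac{2 n \sqrt{3 + n}}{7}$)
$\left(24 + v{\left(5,8 \right)}\right)^{2} = \left(24 - \left(3 + \frac{10 \sqrt{3 + 5}}{7}\right)\right)^{2} = \left(24 - \left(3 + \frac{10 \sqrt{8}}{7}\right)\right)^{2} = \left(24 - \left(3 + \frac{10 \cdot 2 \sqrt{2}}{7}\right)\right)^{2} = \left(24 - \left(3 + \frac{20 \sqrt{2}}{7}\right)\right)^{2} = \left(21 - \frac{20 \sqrt{2}}{7}\right)^{2}$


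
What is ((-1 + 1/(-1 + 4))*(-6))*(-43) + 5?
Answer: -167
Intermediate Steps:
((-1 + 1/(-1 + 4))*(-6))*(-43) + 5 = ((-1 + 1/3)*(-6))*(-43) + 5 = ((-1 + ⅓)*(-6))*(-43) + 5 = -⅔*(-6)*(-43) + 5 = 4*(-43) + 5 = -172 + 5 = -167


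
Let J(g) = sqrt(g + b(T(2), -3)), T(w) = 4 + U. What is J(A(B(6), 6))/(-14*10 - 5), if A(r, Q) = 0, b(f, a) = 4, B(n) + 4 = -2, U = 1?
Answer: -2/145 ≈ -0.013793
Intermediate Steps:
B(n) = -6 (B(n) = -4 - 2 = -6)
T(w) = 5 (T(w) = 4 + 1 = 5)
J(g) = sqrt(4 + g) (J(g) = sqrt(g + 4) = sqrt(4 + g))
J(A(B(6), 6))/(-14*10 - 5) = sqrt(4 + 0)/(-14*10 - 5) = sqrt(4)/(-140 - 5) = 2/(-145) = 2*(-1/145) = -2/145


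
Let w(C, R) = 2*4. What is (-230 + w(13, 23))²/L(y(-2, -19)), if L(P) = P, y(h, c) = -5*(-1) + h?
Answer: 16428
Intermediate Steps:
y(h, c) = 5 + h
w(C, R) = 8
(-230 + w(13, 23))²/L(y(-2, -19)) = (-230 + 8)²/(5 - 2) = (-222)²/3 = 49284*(⅓) = 16428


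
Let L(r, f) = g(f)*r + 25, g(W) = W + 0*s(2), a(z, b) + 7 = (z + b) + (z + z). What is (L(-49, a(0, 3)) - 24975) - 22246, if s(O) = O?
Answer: -47000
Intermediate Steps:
a(z, b) = -7 + b + 3*z (a(z, b) = -7 + ((z + b) + (z + z)) = -7 + ((b + z) + 2*z) = -7 + (b + 3*z) = -7 + b + 3*z)
g(W) = W (g(W) = W + 0*2 = W + 0 = W)
L(r, f) = 25 + f*r (L(r, f) = f*r + 25 = 25 + f*r)
(L(-49, a(0, 3)) - 24975) - 22246 = ((25 + (-7 + 3 + 3*0)*(-49)) - 24975) - 22246 = ((25 + (-7 + 3 + 0)*(-49)) - 24975) - 22246 = ((25 - 4*(-49)) - 24975) - 22246 = ((25 + 196) - 24975) - 22246 = (221 - 24975) - 22246 = -24754 - 22246 = -47000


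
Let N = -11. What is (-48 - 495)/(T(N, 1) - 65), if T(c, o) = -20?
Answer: 543/85 ≈ 6.3882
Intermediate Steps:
(-48 - 495)/(T(N, 1) - 65) = (-48 - 495)/(-20 - 65) = -543/(-85) = -543*(-1/85) = 543/85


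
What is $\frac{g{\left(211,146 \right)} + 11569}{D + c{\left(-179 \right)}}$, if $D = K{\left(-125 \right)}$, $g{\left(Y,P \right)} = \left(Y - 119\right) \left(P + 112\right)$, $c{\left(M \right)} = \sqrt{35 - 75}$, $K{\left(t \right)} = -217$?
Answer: $- \frac{7661185}{47129} - \frac{70610 i \sqrt{10}}{47129} \approx -162.56 - 4.7378 i$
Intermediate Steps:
$c{\left(M \right)} = 2 i \sqrt{10}$ ($c{\left(M \right)} = \sqrt{-40} = 2 i \sqrt{10}$)
$g{\left(Y,P \right)} = \left(-119 + Y\right) \left(112 + P\right)$
$D = -217$
$\frac{g{\left(211,146 \right)} + 11569}{D + c{\left(-179 \right)}} = \frac{\left(-13328 - 17374 + 112 \cdot 211 + 146 \cdot 211\right) + 11569}{-217 + 2 i \sqrt{10}} = \frac{\left(-13328 - 17374 + 23632 + 30806\right) + 11569}{-217 + 2 i \sqrt{10}} = \frac{23736 + 11569}{-217 + 2 i \sqrt{10}} = \frac{35305}{-217 + 2 i \sqrt{10}}$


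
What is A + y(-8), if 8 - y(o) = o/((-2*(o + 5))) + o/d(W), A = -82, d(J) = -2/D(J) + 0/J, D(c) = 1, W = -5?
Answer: -230/3 ≈ -76.667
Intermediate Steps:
d(J) = -2 (d(J) = -2/1 + 0/J = -2*1 + 0 = -2 + 0 = -2)
y(o) = 8 + o/2 - o/(-10 - 2*o) (y(o) = 8 - (o/((-2*(o + 5))) + o/(-2)) = 8 - (o/((-2*(5 + o))) + o*(-½)) = 8 - (o/(-10 - 2*o) - o/2) = 8 - (-o/2 + o/(-10 - 2*o)) = 8 + (o/2 - o/(-10 - 2*o)) = 8 + o/2 - o/(-10 - 2*o))
A + y(-8) = -82 + (80 + (-8)² + 22*(-8))/(2*(5 - 8)) = -82 + (½)*(80 + 64 - 176)/(-3) = -82 + (½)*(-⅓)*(-32) = -82 + 16/3 = -230/3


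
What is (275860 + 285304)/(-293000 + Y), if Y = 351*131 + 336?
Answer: -561164/246683 ≈ -2.2748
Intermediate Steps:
Y = 46317 (Y = 45981 + 336 = 46317)
(275860 + 285304)/(-293000 + Y) = (275860 + 285304)/(-293000 + 46317) = 561164/(-246683) = 561164*(-1/246683) = -561164/246683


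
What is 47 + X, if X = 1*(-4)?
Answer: 43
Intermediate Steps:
X = -4
47 + X = 47 - 4 = 43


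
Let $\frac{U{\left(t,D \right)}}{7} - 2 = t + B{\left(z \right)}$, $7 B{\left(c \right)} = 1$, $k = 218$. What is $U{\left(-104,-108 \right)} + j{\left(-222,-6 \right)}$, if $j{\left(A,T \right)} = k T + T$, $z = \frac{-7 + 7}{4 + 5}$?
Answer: $-2027$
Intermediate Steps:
$z = 0$ ($z = \frac{0}{9} = 0 \cdot \frac{1}{9} = 0$)
$B{\left(c \right)} = \frac{1}{7}$ ($B{\left(c \right)} = \frac{1}{7} \cdot 1 = \frac{1}{7}$)
$j{\left(A,T \right)} = 219 T$ ($j{\left(A,T \right)} = 218 T + T = 219 T$)
$U{\left(t,D \right)} = 15 + 7 t$ ($U{\left(t,D \right)} = 14 + 7 \left(t + \frac{1}{7}\right) = 14 + 7 \left(\frac{1}{7} + t\right) = 14 + \left(1 + 7 t\right) = 15 + 7 t$)
$U{\left(-104,-108 \right)} + j{\left(-222,-6 \right)} = \left(15 + 7 \left(-104\right)\right) + 219 \left(-6\right) = \left(15 - 728\right) - 1314 = -713 - 1314 = -2027$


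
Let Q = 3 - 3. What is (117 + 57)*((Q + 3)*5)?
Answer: 2610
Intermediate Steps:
Q = 0
(117 + 57)*((Q + 3)*5) = (117 + 57)*((0 + 3)*5) = 174*(3*5) = 174*15 = 2610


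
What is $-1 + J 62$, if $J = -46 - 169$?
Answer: $-13331$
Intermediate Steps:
$J = -215$
$-1 + J 62 = -1 - 13330 = -13331$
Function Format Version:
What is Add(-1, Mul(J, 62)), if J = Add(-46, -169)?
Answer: -13331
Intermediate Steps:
J = -215
Add(-1, Mul(J, 62)) = Add(-1, Mul(-215, 62)) = Add(-1, -13330) = -13331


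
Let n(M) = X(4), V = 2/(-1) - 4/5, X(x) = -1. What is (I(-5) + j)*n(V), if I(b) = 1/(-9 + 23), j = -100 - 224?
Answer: 4535/14 ≈ 323.93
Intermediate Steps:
j = -324
I(b) = 1/14
V = -14/5 (V = 2*(-1) - 4*⅕ = -2 - ⅘ = -14/5 ≈ -2.8000)
n(M) = -1
(I(-5) + j)*n(V) = (1/14 - 324)*(-1) = -4535/14*(-1) = 4535/14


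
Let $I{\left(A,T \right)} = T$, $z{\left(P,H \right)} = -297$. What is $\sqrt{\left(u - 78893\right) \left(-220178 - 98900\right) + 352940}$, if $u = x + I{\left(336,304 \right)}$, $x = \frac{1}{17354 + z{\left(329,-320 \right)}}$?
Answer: $\frac{2 \sqrt{1823937883044386293}}{17057} \approx 1.5836 \cdot 10^{5}$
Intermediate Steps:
$x = \frac{1}{17057}$ ($x = \frac{1}{17354 - 297} = \frac{1}{17057} \approx 5.8627 \cdot 10^{-5}$)
$u = \frac{5185329}{17057}$ ($u = \frac{1}{17057} + 304 = \frac{5185329}{17057} \approx 304.0$)
$\sqrt{\left(u - 78893\right) \left(-220178 - 98900\right) + 352940} = \sqrt{\left(\frac{5185329}{17057} - 78893\right) \left(-220178 - 98900\right) + 352940} = \sqrt{\left(- \frac{1340492572}{17057}\right) \left(-319078\right) + 352940} = \sqrt{\frac{427721688888616}{17057} + 352940} = \sqrt{\frac{427727708986196}{17057}} = \frac{2 \sqrt{1823937883044386293}}{17057}$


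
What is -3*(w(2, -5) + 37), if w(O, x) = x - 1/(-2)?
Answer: -195/2 ≈ -97.500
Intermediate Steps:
w(O, x) = ½ + x (w(O, x) = x - 1*(-½) = x + ½ = ½ + x)
-3*(w(2, -5) + 37) = -3*((½ - 5) + 37) = -3*(-9/2 + 37) = -3*65/2 = -195/2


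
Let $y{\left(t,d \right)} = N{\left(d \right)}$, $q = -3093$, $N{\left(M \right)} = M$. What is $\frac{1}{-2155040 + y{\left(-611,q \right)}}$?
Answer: $- \frac{1}{2158133} \approx -4.6336 \cdot 10^{-7}$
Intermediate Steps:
$y{\left(t,d \right)} = d$
$\frac{1}{-2155040 + y{\left(-611,q \right)}} = \frac{1}{-2155040 - 3093} = \frac{1}{-2158133} = - \frac{1}{2158133}$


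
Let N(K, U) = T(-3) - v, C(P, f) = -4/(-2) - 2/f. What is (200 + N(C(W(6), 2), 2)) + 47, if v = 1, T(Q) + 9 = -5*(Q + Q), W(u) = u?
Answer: 267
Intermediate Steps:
T(Q) = -9 - 10*Q (T(Q) = -9 - 5*(Q + Q) = -9 - 10*Q)
C(P, f) = 2 - 2/f (C(P, f) = -4*(-½) - 2/f = 2 - 2/f)
N(K, U) = 20 (N(K, U) = (-9 - 10*(-3)) - 1*1 = (-9 + 30) - 1 = 21 - 1 = 20)
(200 + N(C(W(6), 2), 2)) + 47 = (200 + 20) + 47 = 220 + 47 = 267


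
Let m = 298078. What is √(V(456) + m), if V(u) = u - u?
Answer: √298078 ≈ 545.96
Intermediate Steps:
V(u) = 0
√(V(456) + m) = √(0 + 298078) = √298078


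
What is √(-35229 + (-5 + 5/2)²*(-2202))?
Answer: 3*I*√21774/2 ≈ 221.34*I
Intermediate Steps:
√(-35229 + (-5 + 5/2)²*(-2202)) = √(-35229 + (-5/2)²*(-2202)) = √(-35229 + (25/4)*(-2202)) = √(-35229 - 27525/2) = √(-97983/2) = 3*I*√21774/2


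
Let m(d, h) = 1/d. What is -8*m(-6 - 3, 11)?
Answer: 8/9 ≈ 0.88889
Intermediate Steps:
-8*m(-6 - 3, 11) = -8/(-6 - 3) = -8/(-9) = -8*(-⅑) = 8/9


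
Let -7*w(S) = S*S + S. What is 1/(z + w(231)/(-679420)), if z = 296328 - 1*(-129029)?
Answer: 169855/72249015149 ≈ 2.3510e-6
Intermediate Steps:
w(S) = -S/7 - S²/7 (w(S) = -(S*S + S)/7 = -(S² + S)/7 = -(S + S²)/7 = -S/7 - S²/7)
z = 425357 (z = 296328 + 129029 = 425357)
1/(z + w(231)/(-679420)) = 1/(425357 - ⅐*231*(1 + 231)/(-679420)) = 1/(425357 - ⅐*231*232*(-1/679420)) = 1/(425357 - 7656*(-1/679420)) = 1/(425357 + 1914/169855) = 1/(72249015149/169855) = 169855/72249015149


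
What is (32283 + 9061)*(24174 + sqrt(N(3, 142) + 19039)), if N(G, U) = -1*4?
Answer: 999449856 + 372096*sqrt(235) ≈ 1.0052e+9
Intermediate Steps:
N(G, U) = -4
(32283 + 9061)*(24174 + sqrt(N(3, 142) + 19039)) = (32283 + 9061)*(24174 + sqrt(-4 + 19039)) = 41344*(24174 + sqrt(19035)) = 41344*(24174 + 9*sqrt(235)) = 999449856 + 372096*sqrt(235)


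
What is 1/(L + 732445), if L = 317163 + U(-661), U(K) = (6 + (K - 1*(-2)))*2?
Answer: 1/1048302 ≈ 9.5392e-7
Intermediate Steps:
U(K) = 16 + 2*K (U(K) = (6 + (K + 2))*2 = (6 + (2 + K))*2 = (8 + K)*2 = 16 + 2*K)
L = 315857 (L = 317163 + (16 + 2*(-661)) = 317163 + (16 - 1322) = 317163 - 1306 = 315857)
1/(L + 732445) = 1/(315857 + 732445) = 1/1048302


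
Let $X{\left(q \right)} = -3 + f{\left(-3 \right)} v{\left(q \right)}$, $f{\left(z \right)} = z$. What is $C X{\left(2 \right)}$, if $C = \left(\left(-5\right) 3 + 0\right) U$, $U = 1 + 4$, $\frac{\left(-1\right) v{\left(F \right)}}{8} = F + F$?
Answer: $-6975$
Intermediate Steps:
$v{\left(F \right)} = - 16 F$ ($v{\left(F \right)} = - 8 \left(F + F\right) = - 8 \cdot 2 F = - 16 F$)
$U = 5$
$X{\left(q \right)} = -3 + 48 q$ ($X{\left(q \right)} = -3 - 3 \left(- 16 q\right) = -3 + 48 q$)
$C = -75$ ($C = \left(\left(-5\right) 3 + 0\right) 5 = \left(-15 + 0\right) 5 = \left(-15\right) 5 = -75$)
$C X{\left(2 \right)} = - 75 \left(-3 + 48 \cdot 2\right) = - 75 \left(-3 + 96\right) = \left(-75\right) 93 = -6975$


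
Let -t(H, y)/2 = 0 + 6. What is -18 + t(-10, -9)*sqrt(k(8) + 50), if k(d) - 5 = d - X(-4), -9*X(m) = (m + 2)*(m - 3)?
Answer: -18 - 4*sqrt(581) ≈ -114.42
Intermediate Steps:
X(m) = -(-3 + m)*(2 + m)/9 (X(m) = -(m + 2)*(m - 3)/9 = -(2 + m)*(-3 + m)/9 = -(-3 + m)*(2 + m)/9)
k(d) = 59/9 + d (k(d) = 5 + (d - (2/3 - 1/9*(-4)**2 + (1/9)*(-4))) = 5 + (d - (2/3 - 1/9*16 - 4/9)) = 5 + (d - (2/3 - 16/9 - 4/9)) = 5 + (d - 1*(-14/9)) = 5 + (d + 14/9) = 5 + (14/9 + d) = 59/9 + d)
t(H, y) = -12 (t(H, y) = -2*(0 + 6) = -2*6 = -12)
-18 + t(-10, -9)*sqrt(k(8) + 50) = -18 - 12*sqrt((59/9 + 8) + 50) = -18 - 12*sqrt(131/9 + 50) = -18 - 4*sqrt(581)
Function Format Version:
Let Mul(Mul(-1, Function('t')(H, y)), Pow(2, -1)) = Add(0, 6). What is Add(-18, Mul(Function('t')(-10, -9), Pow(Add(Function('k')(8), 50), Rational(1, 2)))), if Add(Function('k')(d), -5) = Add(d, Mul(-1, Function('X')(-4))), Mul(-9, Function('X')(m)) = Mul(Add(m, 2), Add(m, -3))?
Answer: Add(-18, Mul(-4, Pow(581, Rational(1, 2)))) ≈ -114.42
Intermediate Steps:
Function('X')(m) = Mul(Rational(-1, 9), Add(-3, m), Add(2, m)) (Function('X')(m) = Mul(Rational(-1, 9), Mul(Add(m, 2), Add(m, -3))) = Mul(Rational(-1, 9), Mul(Add(2, m), Add(-3, m))) = Mul(Rational(-1, 9), Mul(Add(-3, m), Add(2, m))) = Mul(Rational(-1, 9), Add(-3, m), Add(2, m)))
Function('k')(d) = Add(Rational(59, 9), d) (Function('k')(d) = Add(5, Add(d, Mul(-1, Add(Rational(2, 3), Mul(Rational(-1, 9), Pow(-4, 2)), Mul(Rational(1, 9), -4))))) = Add(5, Add(d, Mul(-1, Add(Rational(2, 3), Mul(Rational(-1, 9), 16), Rational(-4, 9))))) = Add(5, Add(d, Mul(-1, Add(Rational(2, 3), Rational(-16, 9), Rational(-4, 9))))) = Add(5, Add(d, Mul(-1, Rational(-14, 9)))) = Add(5, Add(d, Rational(14, 9))) = Add(5, Add(Rational(14, 9), d)) = Add(Rational(59, 9), d))
Function('t')(H, y) = -12 (Function('t')(H, y) = Mul(-2, Add(0, 6)) = Mul(-2, 6) = -12)
Add(-18, Mul(Function('t')(-10, -9), Pow(Add(Function('k')(8), 50), Rational(1, 2)))) = Add(-18, Mul(-12, Pow(Add(Add(Rational(59, 9), 8), 50), Rational(1, 2)))) = Add(-18, Mul(-12, Pow(Add(Rational(131, 9), 50), Rational(1, 2)))) = Add(-18, Mul(-12, Pow(Rational(581, 9), Rational(1, 2)))) = Add(-18, Mul(-12, Mul(Rational(1, 3), Pow(581, Rational(1, 2))))) = Add(-18, Mul(-4, Pow(581, Rational(1, 2))))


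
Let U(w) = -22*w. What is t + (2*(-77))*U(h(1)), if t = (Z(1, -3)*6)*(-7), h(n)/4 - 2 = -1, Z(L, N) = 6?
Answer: 13300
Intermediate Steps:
h(n) = 4 (h(n) = 8 + 4*(-1) = 8 - 4 = 4)
t = -252 (t = (6*6)*(-7) = 36*(-7) = -252)
t + (2*(-77))*U(h(1)) = -252 + (2*(-77))*(-22*4) = -252 - 154*(-88) = -252 + 13552 = 13300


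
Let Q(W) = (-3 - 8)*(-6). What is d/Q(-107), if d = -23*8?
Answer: -92/33 ≈ -2.7879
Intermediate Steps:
Q(W) = 66 (Q(W) = -11*(-6) = 66)
d = -184
d/Q(-107) = -184/66 = -184*1/66 = -92/33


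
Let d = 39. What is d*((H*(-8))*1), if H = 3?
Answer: -936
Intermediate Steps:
d*((H*(-8))*1) = 39*((3*(-8))*1) = 39*(-24*1) = 39*(-24) = -936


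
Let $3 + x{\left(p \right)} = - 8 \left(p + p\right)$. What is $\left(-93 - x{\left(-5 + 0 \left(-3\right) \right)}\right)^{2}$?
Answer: $28900$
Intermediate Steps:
$x{\left(p \right)} = -3 - 16 p$ ($x{\left(p \right)} = -3 - 8 \left(p + p\right) = -3 - 8 \cdot 2 p = -3 - 16 p$)
$\left(-93 - x{\left(-5 + 0 \left(-3\right) \right)}\right)^{2} = \left(-93 - \left(-3 - 16 \left(-5 + 0 \left(-3\right)\right)\right)\right)^{2} = \left(-93 - \left(-3 - 16 \left(-5 + 0\right)\right)\right)^{2} = \left(-93 - \left(-3 - -80\right)\right)^{2} = \left(-93 - \left(-3 + 80\right)\right)^{2} = \left(-93 - 77\right)^{2} = \left(-170\right)^{2} = 28900$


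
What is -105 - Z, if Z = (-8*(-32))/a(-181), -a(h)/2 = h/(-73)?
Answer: -9661/181 ≈ -53.376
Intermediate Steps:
a(h) = 2*h/73 (a(h) = -2*h/(-73) = -2*h*(-1)/73 = -(-2)*h/73 = 2*h/73)
Z = -9344/181 (Z = (-8*(-32))/(((2/73)*(-181))) = 256/(-362/73) = 256*(-73/362) = -9344/181 ≈ -51.624)
-105 - Z = -105 - 1*(-9344/181) = -105 + 9344/181 = -9661/181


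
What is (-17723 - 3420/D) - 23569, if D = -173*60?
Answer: -7143459/173 ≈ -41292.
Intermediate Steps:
D = -10380
(-17723 - 3420/D) - 23569 = (-17723 - 3420/(-10380)) - 23569 = (-17723 - 3420*(-1/10380)) - 23569 = (-17723 + 57/173) - 23569 = -3066022/173 - 23569 = -7143459/173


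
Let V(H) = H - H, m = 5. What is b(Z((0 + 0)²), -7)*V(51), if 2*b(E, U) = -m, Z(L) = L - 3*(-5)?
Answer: 0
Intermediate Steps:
V(H) = 0
Z(L) = 15 + L (Z(L) = L + 15 = 15 + L)
b(E, U) = -5/2 (b(E, U) = (-1*5)/2 = (½)*(-5) = -5/2)
b(Z((0 + 0)²), -7)*V(51) = -5/2*0 = 0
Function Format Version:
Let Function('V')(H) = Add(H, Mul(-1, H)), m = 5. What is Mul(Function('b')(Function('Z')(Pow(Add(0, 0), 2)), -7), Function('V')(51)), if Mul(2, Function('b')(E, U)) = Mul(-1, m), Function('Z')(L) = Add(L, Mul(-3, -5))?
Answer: 0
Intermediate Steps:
Function('V')(H) = 0
Function('Z')(L) = Add(15, L) (Function('Z')(L) = Add(L, 15) = Add(15, L))
Function('b')(E, U) = Rational(-5, 2) (Function('b')(E, U) = Mul(Rational(1, 2), Mul(-1, 5)) = Mul(Rational(1, 2), -5) = Rational(-5, 2))
Mul(Function('b')(Function('Z')(Pow(Add(0, 0), 2)), -7), Function('V')(51)) = Mul(Rational(-5, 2), 0) = 0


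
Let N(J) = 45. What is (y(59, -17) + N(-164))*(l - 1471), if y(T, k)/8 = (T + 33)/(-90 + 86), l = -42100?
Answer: 6056369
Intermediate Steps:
y(T, k) = -66 - 2*T (y(T, k) = 8*((T + 33)/(-90 + 86)) = 8*((33 + T)/(-4)) = 8*((33 + T)*(-¼)) = 8*(-33/4 - T/4) = -66 - 2*T)
(y(59, -17) + N(-164))*(l - 1471) = ((-66 - 2*59) + 45)*(-42100 - 1471) = ((-66 - 118) + 45)*(-43571) = (-184 + 45)*(-43571) = -139*(-43571) = 6056369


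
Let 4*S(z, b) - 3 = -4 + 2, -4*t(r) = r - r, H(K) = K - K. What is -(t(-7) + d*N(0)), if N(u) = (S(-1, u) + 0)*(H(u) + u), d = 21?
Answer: 0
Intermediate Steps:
H(K) = 0
t(r) = 0 (t(r) = -(r - r)/4 = -1/4*0 = 0)
S(z, b) = 1/4 (S(z, b) = 3/4 + (-4 + 2)/4 = 3/4 + (1/4)*(-2) = 3/4 - 1/2 = 1/4)
N(u) = u/4 (N(u) = (1/4 + 0)*(0 + u) = u/4)
-(t(-7) + d*N(0)) = -(0 + 21*((1/4)*0)) = -(0 + 21*0) = -(0 + 0) = -1*0 = 0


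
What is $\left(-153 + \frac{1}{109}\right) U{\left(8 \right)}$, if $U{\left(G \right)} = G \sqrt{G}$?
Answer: $- \frac{266816 \sqrt{2}}{109} \approx -3461.8$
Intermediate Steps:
$U{\left(G \right)} = G^{\frac{3}{2}}$
$\left(-153 + \frac{1}{109}\right) U{\left(8 \right)} = \left(-153 + \frac{1}{109}\right) 8^{\frac{3}{2}} = \left(-153 + \frac{1}{109}\right) 16 \sqrt{2} = - \frac{16676 \cdot 16 \sqrt{2}}{109} = - \frac{266816 \sqrt{2}}{109}$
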